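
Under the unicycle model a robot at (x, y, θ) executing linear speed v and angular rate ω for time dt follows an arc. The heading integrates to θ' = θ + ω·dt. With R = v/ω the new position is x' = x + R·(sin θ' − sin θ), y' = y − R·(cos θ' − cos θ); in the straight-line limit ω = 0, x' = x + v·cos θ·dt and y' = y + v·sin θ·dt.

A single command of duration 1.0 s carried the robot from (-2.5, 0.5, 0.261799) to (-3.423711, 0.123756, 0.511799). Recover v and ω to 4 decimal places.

Δθ = 0.511799 − 0.261799 = 0.250000
ω = Δθ/dt = 0.250000/1.0 = 0.2500
R = Δx/(sin θ' − sin θ) = -4.0000
v = R·ω = -4.0000·0.2500 = -1.0000

v = -1.0000, ω = 0.2500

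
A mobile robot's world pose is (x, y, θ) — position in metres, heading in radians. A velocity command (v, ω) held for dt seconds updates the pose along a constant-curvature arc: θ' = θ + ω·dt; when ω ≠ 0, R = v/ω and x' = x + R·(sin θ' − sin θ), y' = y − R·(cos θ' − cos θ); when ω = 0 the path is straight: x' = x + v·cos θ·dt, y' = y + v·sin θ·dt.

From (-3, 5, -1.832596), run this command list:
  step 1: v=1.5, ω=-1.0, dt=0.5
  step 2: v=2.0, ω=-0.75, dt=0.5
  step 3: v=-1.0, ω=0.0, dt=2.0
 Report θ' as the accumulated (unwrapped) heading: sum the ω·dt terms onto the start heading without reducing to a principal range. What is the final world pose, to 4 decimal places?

step 1: θ'=-2.3326 (R=-1.5000) → pose (-3.3635, 4.3529, -2.3326)
step 2: θ'=-2.7076 (R=-2.6667) → pose (-4.1717, 3.7740, -2.7076)
step 3: θ'=-2.7076 (straight) → pose (-2.3572, 4.6150, -2.7076)

(-2.3572, 4.6150, -2.7076)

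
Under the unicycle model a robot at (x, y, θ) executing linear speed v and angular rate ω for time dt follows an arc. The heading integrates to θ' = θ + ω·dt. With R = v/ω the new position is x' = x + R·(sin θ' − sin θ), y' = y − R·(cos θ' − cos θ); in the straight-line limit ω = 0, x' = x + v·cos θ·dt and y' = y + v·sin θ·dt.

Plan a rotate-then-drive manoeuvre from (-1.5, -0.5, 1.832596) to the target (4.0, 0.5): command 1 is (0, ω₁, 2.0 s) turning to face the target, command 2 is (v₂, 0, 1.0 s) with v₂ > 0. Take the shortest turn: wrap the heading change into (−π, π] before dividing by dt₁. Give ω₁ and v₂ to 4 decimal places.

heading to target = atan2(0.5−-0.5, 4−-1.5) = 0.1799
Δθ = wrap(0.1799 − 1.8326) = -1.6527; ω₁ = Δθ/dt₁ = -0.8264
distance = √((4−-1.5)² + (0.5−-0.5)²) = 5.5902; v₂ = distance/dt₂ = 5.5902

ω₁ = -0.8264, v₂ = 5.5902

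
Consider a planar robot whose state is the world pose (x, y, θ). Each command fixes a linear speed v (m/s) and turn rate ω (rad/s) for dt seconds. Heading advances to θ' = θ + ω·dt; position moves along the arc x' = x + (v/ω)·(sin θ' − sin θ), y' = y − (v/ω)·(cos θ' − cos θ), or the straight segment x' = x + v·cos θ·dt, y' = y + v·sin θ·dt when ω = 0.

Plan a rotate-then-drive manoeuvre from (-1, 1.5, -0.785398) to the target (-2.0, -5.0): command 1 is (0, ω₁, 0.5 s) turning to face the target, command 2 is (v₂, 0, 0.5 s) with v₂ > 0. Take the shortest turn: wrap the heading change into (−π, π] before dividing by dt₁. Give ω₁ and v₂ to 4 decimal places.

heading to target = atan2(-5−1.5, -2−-1) = -1.7234
Δθ = wrap(-1.7234 − -0.7854) = -0.9380; ω₁ = Δθ/dt₁ = -1.8761
distance = √((-2−-1)² + (-5−1.5)²) = 6.5765; v₂ = distance/dt₂ = 13.1529

ω₁ = -1.8761, v₂ = 13.1529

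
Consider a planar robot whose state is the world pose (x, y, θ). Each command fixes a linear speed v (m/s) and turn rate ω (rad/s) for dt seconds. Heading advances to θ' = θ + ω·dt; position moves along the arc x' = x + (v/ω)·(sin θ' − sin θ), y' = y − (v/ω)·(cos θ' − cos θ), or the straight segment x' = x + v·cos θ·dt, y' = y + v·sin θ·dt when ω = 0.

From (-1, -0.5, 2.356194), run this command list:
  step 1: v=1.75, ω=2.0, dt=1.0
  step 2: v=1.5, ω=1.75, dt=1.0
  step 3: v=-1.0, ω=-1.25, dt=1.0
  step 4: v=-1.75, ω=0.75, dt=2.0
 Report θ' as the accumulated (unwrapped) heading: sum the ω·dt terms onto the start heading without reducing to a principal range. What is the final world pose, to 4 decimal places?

(-4.9167, 0.7093, 6.3562)

step 1: θ'=4.3562 (R=0.8750) → pose (-2.4388, -0.8136, 4.3562)
step 2: θ'=6.1062 (R=0.8571) → pose (-1.7864, -1.9562, 6.1062)
step 3: θ'=4.8562 (R=0.8000) → pose (-2.4373, -1.2834, 4.8562)
step 4: θ'=6.3562 (R=-2.3333) → pose (-4.9167, 0.7093, 6.3562)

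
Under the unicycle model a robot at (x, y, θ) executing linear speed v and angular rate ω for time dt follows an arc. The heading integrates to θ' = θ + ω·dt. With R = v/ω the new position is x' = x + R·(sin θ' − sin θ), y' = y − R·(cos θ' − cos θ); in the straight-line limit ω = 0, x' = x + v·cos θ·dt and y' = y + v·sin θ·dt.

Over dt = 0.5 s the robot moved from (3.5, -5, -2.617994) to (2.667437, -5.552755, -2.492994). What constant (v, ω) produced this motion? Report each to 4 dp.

Δθ = -2.492994 − -2.617994 = 0.125000
ω = Δθ/dt = 0.125000/0.5 = 0.2500
R = Δx/(sin θ' − sin θ) = 8.0000
v = R·ω = 8.0000·0.2500 = 2.0000

v = 2.0000, ω = 0.2500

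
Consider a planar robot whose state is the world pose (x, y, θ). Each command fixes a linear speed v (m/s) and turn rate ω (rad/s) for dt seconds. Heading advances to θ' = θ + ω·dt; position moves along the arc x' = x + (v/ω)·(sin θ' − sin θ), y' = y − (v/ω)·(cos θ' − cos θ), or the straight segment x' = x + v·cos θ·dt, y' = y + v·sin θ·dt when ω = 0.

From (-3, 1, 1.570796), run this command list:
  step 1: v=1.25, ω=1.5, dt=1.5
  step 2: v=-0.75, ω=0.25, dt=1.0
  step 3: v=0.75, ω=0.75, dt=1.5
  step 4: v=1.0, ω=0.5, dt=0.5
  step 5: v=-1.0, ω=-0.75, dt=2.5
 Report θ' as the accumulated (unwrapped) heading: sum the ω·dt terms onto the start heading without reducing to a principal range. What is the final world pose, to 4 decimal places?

(-3.2015, 2.8197, 3.5708)

step 1: θ'=3.8208 (R=0.8333) → pose (-4.3568, 1.6484, 3.8208)
step 2: θ'=4.0708 (R=-3.0000) → pose (-3.8379, 2.1872, 4.0708)
step 3: θ'=5.1958 (R=1.0000) → pose (-3.9222, 1.1239, 5.1958)
step 4: θ'=5.4458 (R=2.0000) → pose (-3.6371, 0.7147, 5.4458)
step 5: θ'=3.5708 (R=1.3333) → pose (-3.2015, 2.8197, 3.5708)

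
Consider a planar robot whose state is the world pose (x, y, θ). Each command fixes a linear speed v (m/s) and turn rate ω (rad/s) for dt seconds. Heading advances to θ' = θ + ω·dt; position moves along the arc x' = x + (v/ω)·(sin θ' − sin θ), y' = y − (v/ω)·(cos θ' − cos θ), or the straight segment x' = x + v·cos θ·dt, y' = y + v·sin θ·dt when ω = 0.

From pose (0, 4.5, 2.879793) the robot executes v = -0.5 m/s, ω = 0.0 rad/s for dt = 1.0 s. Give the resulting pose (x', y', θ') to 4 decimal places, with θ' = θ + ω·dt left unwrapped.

θ' = 2.8798 + 0.0·1.0 = 2.8798
ω = 0 → straight: x' = 0 + -0.5·cos(2.8798)·1.0 = 0.4830
y' = 4.5 + -0.5·sin(2.8798)·1.0 = 4.3706

(0.4830, 4.3706, 2.8798)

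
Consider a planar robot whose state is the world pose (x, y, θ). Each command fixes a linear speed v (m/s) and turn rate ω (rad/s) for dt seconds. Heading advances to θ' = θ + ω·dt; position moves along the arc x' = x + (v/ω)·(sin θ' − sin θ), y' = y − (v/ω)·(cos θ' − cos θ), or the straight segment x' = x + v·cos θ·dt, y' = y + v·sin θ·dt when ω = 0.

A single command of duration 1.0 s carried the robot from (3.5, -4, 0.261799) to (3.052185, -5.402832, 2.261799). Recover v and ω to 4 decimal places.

Δθ = 2.261799 − 0.261799 = 2.000000
ω = Δθ/dt = 2.000000/1.0 = 2.0000
R = −Δy/(cos θ' − cos θ) = -0.8750
v = R·ω = -0.8750·2.0000 = -1.7500

v = -1.7500, ω = 2.0000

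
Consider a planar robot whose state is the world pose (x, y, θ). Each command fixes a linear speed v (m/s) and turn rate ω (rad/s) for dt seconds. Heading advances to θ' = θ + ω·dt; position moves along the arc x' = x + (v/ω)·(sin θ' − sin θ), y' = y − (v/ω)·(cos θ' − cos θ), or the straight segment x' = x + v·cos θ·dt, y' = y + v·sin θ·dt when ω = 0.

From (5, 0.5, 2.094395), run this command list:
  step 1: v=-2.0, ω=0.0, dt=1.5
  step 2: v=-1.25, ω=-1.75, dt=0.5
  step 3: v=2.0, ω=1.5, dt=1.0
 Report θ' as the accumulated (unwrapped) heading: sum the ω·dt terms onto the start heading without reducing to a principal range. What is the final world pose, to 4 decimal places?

step 1: θ'=2.0944 (straight) → pose (6.5000, -2.0981, 2.0944)
step 2: θ'=1.2194 (R=0.7143) → pose (6.5520, -2.7011, 1.2194)
step 3: θ'=2.7194 (R=1.3333) → pose (5.8465, -1.0259, 2.7194)

(5.8465, -1.0259, 2.7194)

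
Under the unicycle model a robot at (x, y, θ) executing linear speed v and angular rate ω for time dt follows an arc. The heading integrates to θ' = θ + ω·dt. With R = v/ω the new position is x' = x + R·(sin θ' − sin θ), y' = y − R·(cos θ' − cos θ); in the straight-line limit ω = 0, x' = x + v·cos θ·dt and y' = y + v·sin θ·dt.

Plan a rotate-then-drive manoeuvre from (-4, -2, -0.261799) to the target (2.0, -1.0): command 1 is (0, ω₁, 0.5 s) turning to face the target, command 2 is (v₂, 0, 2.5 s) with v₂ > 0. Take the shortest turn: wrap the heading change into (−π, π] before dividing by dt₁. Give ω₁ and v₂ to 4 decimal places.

heading to target = atan2(-1−-2, 2−-4) = 0.1651
Δθ = wrap(0.1651 − -0.2618) = 0.4269; ω₁ = Δθ/dt₁ = 0.8539
distance = √((2−-4)² + (-1−-2)²) = 6.0828; v₂ = distance/dt₂ = 2.4331

ω₁ = 0.8539, v₂ = 2.4331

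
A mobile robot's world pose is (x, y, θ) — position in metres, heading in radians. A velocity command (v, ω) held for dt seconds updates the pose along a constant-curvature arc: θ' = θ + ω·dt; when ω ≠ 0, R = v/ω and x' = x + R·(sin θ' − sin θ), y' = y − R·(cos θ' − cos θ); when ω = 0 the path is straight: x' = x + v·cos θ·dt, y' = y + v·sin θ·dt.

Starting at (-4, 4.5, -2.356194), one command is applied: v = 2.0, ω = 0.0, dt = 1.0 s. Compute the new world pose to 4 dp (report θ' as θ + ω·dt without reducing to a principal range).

θ' = -2.3562 + 0.0·1.0 = -2.3562
ω = 0 → straight: x' = -4 + 2.0·cos(-2.3562)·1.0 = -5.4142
y' = 4.5 + 2.0·sin(-2.3562)·1.0 = 3.0858

(-5.4142, 3.0858, -2.3562)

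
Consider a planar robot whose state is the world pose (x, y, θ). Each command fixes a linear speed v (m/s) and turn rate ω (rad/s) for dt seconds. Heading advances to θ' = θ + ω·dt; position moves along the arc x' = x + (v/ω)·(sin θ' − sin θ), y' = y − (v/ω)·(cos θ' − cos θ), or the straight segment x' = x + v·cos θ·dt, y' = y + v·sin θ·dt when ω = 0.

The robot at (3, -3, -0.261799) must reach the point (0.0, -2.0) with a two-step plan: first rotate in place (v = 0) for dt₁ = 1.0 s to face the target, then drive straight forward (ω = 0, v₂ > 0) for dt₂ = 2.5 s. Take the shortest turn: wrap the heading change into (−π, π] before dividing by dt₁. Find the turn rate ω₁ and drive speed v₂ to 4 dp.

heading to target = atan2(-2−-3, 0−3) = 2.8198
Δθ = wrap(2.8198 − -0.2618) = 3.0816; ω₁ = Δθ/dt₁ = 3.0816
distance = √((0−3)² + (-2−-3)²) = 3.1623; v₂ = distance/dt₂ = 1.2649

ω₁ = 3.0816, v₂ = 1.2649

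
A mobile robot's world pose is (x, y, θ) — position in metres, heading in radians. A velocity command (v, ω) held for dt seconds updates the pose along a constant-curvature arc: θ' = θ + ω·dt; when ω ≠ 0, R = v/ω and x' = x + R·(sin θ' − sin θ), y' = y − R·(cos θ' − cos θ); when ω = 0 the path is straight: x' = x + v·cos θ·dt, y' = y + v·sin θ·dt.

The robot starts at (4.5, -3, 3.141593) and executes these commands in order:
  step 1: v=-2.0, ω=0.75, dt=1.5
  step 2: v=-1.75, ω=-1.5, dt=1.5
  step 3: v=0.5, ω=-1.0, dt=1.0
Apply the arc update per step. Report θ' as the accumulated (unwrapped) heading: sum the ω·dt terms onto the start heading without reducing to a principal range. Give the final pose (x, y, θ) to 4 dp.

(9.0373, -1.0044, 1.0166)

step 1: θ'=4.2666 (R=-2.6667) → pose (6.9060, -1.4831, 4.2666)
step 2: θ'=2.0166 (R=1.1667) → pose (9.0113, -1.4831, 2.0166)
step 3: θ'=1.0166 (R=-0.5000) → pose (9.0373, -1.0044, 1.0166)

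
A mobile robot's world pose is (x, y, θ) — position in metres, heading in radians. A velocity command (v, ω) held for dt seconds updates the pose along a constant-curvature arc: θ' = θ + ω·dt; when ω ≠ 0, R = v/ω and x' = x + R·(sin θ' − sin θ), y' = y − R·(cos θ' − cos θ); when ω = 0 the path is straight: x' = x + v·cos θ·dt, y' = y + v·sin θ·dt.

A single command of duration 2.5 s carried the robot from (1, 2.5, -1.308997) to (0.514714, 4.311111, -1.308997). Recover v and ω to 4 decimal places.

Δθ = -1.308997 − -1.308997 = 0.000000
ω = Δθ/dt = 0.000000/2.5 = 0.0000
ω = 0 → v = (Δx·cos θ + Δy·sin θ)/dt = -0.7500

v = -0.7500, ω = 0.0000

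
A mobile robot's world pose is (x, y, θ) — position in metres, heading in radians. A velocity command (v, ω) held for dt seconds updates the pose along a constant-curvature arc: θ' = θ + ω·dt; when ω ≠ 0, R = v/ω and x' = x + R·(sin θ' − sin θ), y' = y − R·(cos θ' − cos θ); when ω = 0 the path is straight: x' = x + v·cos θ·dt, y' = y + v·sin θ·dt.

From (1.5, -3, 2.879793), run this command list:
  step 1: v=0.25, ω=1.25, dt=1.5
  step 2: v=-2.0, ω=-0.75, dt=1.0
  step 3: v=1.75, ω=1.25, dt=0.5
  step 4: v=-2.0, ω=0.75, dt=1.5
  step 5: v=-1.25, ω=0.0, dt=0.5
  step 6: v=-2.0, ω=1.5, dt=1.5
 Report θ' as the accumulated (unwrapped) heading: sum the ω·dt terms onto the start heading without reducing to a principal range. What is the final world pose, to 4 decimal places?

step 1: θ'=4.7548 (R=0.2000) → pose (1.2484, -3.2017, 4.7548)
step 2: θ'=4.0048 (R=2.6667) → pose (1.8862, -1.3553, 4.0048)
step 3: θ'=4.6298 (R=1.4000) → pose (1.5549, -2.1498, 4.6298)
step 4: θ'=5.7548 (R=-2.6667) → pose (0.2417, 0.3732, 5.7548)
step 5: θ'=5.7548 (straight) → pose (-0.2981, 0.6883, 5.7548)
step 6: θ'=8.0048 (R=-1.3333) → pose (-2.2885, -0.6635, 8.0048)

(-2.2885, -0.6635, 8.0048)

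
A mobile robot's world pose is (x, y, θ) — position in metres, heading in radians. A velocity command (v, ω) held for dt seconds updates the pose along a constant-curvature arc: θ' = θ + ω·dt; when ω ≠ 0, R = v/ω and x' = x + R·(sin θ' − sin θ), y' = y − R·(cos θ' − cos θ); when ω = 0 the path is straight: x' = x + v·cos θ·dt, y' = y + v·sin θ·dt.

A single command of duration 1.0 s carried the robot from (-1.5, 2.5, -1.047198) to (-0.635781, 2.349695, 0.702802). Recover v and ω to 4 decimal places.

Δθ = 0.702802 − -1.047198 = 1.750000
ω = Δθ/dt = 1.750000/1.0 = 1.7500
R = Δx/(sin θ' − sin θ) = 0.5714
v = R·ω = 0.5714·1.7500 = 1.0000

v = 1.0000, ω = 1.7500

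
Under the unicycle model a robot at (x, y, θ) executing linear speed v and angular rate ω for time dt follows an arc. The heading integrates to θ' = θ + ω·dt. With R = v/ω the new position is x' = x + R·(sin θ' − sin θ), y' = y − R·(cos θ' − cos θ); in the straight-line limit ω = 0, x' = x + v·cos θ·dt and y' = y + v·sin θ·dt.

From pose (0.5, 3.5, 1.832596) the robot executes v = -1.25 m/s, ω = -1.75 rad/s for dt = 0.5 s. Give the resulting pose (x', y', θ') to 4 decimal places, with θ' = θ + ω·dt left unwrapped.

θ' = 1.8326 + -1.75·0.5 = 0.9576
R = v/ω = -1.25/-1.75 = 0.7143
x' = 0.5 + 0.7143·(sin 0.9576 − sin 1.8326) = 0.3942
y' = 3.5 − 0.7143·(cos 0.9576 − cos 1.8326) = 2.9041

(0.3942, 2.9041, 0.9576)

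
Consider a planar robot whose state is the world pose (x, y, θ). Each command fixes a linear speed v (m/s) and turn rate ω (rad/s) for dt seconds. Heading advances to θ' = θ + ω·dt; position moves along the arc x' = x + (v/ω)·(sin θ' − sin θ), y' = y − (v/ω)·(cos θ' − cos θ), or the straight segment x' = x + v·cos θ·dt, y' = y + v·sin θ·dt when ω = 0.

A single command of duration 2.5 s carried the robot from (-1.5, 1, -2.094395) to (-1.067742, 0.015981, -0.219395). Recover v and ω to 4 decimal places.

Δθ = -0.219395 − -2.094395 = 1.875000
ω = Δθ/dt = 1.875000/2.5 = 0.7500
R = −Δy/(cos θ' − cos θ) = 0.6667
v = R·ω = 0.6667·0.7500 = 0.5000

v = 0.5000, ω = 0.7500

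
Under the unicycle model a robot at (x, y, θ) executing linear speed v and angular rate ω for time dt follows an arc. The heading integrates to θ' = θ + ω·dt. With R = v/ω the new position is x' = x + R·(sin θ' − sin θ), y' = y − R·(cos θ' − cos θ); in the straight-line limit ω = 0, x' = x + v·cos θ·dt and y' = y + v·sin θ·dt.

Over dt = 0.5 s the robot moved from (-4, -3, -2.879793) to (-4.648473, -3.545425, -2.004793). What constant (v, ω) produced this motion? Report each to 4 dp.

Δθ = -2.004793 − -2.879793 = 0.875000
ω = Δθ/dt = 0.875000/0.5 = 1.7500
R = Δx/(sin θ' − sin θ) = 1.0000
v = R·ω = 1.0000·1.7500 = 1.7500

v = 1.7500, ω = 1.7500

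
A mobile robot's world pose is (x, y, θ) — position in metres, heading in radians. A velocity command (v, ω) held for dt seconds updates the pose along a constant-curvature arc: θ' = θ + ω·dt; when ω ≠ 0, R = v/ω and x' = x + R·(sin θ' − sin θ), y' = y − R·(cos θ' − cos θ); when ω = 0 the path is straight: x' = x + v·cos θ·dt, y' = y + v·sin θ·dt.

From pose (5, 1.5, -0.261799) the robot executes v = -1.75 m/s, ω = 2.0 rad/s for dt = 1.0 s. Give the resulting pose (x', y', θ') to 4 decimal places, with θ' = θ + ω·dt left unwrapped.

θ' = -0.2618 + 2.0·1.0 = 1.7382
R = v/ω = -1.75/2.0 = -0.8750
x' = 5 + -0.8750·(sin 1.7382 − sin -0.2618) = 3.9108
y' = 1.5 − -0.8750·(cos 1.7382 − cos -0.2618) = 0.5090

(3.9108, 0.5090, 1.7382)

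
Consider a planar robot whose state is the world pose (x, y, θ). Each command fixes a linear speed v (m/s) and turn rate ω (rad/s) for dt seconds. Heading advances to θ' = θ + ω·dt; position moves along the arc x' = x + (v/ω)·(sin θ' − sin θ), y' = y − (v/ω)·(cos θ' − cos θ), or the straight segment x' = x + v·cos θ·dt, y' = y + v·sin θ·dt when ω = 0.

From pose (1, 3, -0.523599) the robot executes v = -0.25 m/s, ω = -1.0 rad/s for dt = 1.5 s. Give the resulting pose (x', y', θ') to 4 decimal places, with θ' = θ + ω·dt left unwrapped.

θ' = -0.5236 + -1.0·1.5 = -2.0236
R = v/ω = -0.25/-1.0 = 0.2500
x' = 1 + 0.2500·(sin -2.0236 − sin -0.5236) = 0.9002
y' = 3 − 0.2500·(cos -2.0236 − cos -0.5236) = 3.3259

(0.9002, 3.3259, -2.0236)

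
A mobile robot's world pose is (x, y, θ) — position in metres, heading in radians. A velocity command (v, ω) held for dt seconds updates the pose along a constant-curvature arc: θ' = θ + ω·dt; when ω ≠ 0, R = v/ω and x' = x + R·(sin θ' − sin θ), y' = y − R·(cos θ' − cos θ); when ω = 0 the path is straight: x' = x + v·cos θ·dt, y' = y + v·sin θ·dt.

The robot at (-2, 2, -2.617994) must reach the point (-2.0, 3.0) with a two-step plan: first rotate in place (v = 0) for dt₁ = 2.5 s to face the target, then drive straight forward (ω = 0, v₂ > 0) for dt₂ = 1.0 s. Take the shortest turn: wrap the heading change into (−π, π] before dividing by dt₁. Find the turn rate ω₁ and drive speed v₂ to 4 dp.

heading to target = atan2(3−2, -2−-2) = 1.5708
Δθ = wrap(1.5708 − -2.6180) = -2.0944; ω₁ = Δθ/dt₁ = -0.8378
distance = √((-2−-2)² + (3−2)²) = 1.0000; v₂ = distance/dt₂ = 1.0000

ω₁ = -0.8378, v₂ = 1.0000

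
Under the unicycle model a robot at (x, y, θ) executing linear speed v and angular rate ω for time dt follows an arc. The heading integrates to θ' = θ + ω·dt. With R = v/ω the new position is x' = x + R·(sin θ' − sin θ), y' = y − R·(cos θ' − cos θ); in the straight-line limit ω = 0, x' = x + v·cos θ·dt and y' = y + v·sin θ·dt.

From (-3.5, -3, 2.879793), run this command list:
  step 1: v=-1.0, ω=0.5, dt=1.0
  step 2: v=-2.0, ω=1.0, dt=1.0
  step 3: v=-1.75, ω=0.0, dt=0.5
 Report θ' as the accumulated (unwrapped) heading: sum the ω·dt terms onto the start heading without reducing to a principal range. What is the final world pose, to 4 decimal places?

(-0.8063, -0.8941, 4.3798)

step 1: θ'=3.3798 (R=-2.0000) → pose (-2.5105, -3.0117, 3.3798)
step 2: θ'=4.3798 (R=-2.0000) → pose (-1.0920, -1.7211, 4.3798)
step 3: θ'=4.3798 (straight) → pose (-0.8063, -0.8941, 4.3798)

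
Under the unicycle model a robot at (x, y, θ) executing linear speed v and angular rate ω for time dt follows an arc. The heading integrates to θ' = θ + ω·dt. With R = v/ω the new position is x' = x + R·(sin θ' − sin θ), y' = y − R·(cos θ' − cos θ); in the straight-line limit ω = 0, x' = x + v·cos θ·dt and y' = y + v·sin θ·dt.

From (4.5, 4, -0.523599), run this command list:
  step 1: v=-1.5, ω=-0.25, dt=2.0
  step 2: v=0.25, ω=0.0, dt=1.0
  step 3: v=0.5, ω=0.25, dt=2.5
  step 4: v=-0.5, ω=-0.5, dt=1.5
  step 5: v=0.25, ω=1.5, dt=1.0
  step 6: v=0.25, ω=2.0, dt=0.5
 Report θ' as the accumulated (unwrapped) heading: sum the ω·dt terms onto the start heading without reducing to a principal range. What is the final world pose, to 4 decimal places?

(3.2022, 5.5721, 1.3514)

step 1: θ'=-1.0236 (R=6.0000) → pose (2.3761, 6.0744, -1.0236)
step 2: θ'=-1.0236 (straight) → pose (2.5062, 5.8609, -1.0236)
step 3: θ'=-0.3986 (R=2.0000) → pose (3.4379, 5.0583, -0.3986)
step 4: θ'=-1.1486 (R=1.0000) → pose (2.9138, 5.5701, -1.1486)
step 5: θ'=0.3514 (R=0.1667) → pose (3.1232, 5.4819, 0.3514)
step 6: θ'=1.3514 (R=0.1250) → pose (3.2022, 5.5721, 1.3514)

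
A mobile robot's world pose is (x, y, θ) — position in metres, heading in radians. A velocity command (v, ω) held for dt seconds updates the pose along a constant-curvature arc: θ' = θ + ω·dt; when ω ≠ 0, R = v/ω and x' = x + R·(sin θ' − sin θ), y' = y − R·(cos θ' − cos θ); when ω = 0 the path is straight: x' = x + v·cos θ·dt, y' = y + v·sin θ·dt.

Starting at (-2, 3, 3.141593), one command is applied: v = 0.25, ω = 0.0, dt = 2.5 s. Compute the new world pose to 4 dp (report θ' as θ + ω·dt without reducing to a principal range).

θ' = 3.1416 + 0.0·2.5 = 3.1416
ω = 0 → straight: x' = -2 + 0.25·cos(3.1416)·2.5 = -2.6250
y' = 3 + 0.25·sin(3.1416)·2.5 = 3.0000

(-2.6250, 3.0000, 3.1416)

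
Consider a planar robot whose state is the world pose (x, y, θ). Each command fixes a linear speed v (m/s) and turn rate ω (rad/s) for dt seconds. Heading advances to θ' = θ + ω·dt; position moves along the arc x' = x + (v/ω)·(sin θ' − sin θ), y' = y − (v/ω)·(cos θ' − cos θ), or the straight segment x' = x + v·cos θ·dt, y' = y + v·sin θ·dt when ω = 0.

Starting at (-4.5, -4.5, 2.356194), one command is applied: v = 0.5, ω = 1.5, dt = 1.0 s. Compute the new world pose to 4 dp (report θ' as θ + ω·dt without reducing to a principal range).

θ' = 2.3562 + 1.5·1.0 = 3.8562
R = v/ω = 0.5/1.5 = 0.3333
x' = -4.5 + 0.3333·(sin 3.8562 − sin 2.3562) = -4.9541
y' = -4.5 − 0.3333·(cos 3.8562 − cos 2.3562) = -4.4839

(-4.9541, -4.4839, 3.8562)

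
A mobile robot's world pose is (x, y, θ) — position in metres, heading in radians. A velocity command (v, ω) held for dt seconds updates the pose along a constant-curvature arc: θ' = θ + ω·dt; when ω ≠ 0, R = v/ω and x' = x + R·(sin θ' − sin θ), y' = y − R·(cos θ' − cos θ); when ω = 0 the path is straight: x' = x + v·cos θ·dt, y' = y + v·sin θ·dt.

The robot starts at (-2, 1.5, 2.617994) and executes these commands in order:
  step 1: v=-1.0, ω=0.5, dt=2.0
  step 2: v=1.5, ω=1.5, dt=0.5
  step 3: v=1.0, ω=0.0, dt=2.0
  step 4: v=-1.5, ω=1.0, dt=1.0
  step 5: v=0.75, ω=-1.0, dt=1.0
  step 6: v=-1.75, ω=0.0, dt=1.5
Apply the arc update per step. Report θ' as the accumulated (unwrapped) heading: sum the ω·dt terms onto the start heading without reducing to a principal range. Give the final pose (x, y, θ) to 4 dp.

step 1: θ'=3.6180 (R=-2.0000) → pose (-0.0828, 1.4547, 3.6180)
step 2: θ'=4.3680 (R=1.0000) → pose (-0.5655, 0.9037, 4.3680)
step 3: θ'=4.3680 (straight) → pose (-1.2408, -0.9788, 4.3680)
step 4: θ'=5.3680 (R=-1.5000) → pose (-1.4637, 0.4421, 5.3680)
step 5: θ'=4.3680 (R=-0.7500) → pose (-1.3522, -0.2684, 4.3680)
step 6: θ'=4.3680 (straight) → pose (-0.4660, 2.2025, 4.3680)

(-0.4660, 2.2025, 4.3680)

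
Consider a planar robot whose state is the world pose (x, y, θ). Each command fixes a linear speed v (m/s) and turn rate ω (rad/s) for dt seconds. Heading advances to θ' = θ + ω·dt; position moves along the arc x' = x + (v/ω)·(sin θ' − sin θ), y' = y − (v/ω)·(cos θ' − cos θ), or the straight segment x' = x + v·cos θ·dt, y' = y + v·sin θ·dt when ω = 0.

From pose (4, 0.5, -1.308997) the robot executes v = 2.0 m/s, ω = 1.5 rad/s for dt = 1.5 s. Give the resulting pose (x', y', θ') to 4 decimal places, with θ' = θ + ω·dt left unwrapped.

θ' = -1.3090 + 1.5·1.5 = 0.9410
R = v/ω = 2.0/1.5 = 1.3333
x' = 4 + 1.3333·(sin 0.9410 − sin -1.3090) = 6.3654
y' = 0.5 − 1.3333·(cos 0.9410 − cos -1.3090) = 0.0598

(6.3654, 0.0598, 0.9410)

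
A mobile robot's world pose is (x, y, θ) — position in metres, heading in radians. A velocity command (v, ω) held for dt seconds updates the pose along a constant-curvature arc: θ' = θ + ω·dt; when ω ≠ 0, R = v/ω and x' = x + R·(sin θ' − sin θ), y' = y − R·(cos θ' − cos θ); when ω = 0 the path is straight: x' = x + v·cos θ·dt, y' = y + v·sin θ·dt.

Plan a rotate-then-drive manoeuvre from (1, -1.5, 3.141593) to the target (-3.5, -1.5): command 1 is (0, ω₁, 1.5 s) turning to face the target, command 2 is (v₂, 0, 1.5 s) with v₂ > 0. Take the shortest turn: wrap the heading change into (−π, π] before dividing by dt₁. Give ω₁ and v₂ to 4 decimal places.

heading to target = atan2(-1.5−-1.5, -3.5−1) = 3.1416
Δθ = wrap(3.1416 − 3.1416) = 0.0000; ω₁ = Δθ/dt₁ = 0.0000
distance = √((-3.5−1)² + (-1.5−-1.5)²) = 4.5000; v₂ = distance/dt₂ = 3.0000

ω₁ = 0.0000, v₂ = 3.0000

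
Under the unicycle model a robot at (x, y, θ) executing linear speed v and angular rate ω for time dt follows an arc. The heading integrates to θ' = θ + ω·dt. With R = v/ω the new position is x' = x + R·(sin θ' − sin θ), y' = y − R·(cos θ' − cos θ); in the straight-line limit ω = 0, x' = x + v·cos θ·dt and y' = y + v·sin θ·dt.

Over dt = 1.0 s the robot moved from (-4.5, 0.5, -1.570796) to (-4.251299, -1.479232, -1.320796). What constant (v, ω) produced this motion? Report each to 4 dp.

Δθ = -1.320796 − -1.570796 = 0.250000
ω = Δθ/dt = 0.250000/1.0 = 0.2500
R = −Δy/(cos θ' − cos θ) = 8.0000
v = R·ω = 8.0000·0.2500 = 2.0000

v = 2.0000, ω = 0.2500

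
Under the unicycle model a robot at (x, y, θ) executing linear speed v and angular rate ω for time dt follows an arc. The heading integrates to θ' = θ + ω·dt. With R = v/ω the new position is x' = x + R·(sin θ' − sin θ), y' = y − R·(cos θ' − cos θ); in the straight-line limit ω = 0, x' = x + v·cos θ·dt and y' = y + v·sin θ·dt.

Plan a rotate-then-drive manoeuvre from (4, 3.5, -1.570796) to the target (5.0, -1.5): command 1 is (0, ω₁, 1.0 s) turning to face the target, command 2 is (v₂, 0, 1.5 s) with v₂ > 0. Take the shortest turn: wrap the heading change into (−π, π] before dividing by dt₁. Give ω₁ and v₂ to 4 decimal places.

heading to target = atan2(-1.5−3.5, 5−4) = -1.3734
Δθ = wrap(-1.3734 − -1.5708) = 0.1974; ω₁ = Δθ/dt₁ = 0.1974
distance = √((5−4)² + (-1.5−3.5)²) = 5.0990; v₂ = distance/dt₂ = 3.3993

ω₁ = 0.1974, v₂ = 3.3993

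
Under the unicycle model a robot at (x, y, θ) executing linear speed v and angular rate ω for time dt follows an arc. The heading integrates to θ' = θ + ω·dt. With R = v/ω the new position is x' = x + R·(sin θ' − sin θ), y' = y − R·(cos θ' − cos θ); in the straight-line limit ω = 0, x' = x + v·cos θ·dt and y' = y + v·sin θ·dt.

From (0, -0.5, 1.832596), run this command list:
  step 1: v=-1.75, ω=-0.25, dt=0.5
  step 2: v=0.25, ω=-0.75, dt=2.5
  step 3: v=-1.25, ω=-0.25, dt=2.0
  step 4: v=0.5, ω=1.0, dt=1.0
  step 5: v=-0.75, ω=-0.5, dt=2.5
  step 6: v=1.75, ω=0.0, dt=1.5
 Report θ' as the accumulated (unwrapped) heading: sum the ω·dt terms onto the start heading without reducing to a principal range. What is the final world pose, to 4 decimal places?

(-1.3151, -1.6383, -0.9174)

step 1: θ'=1.7076 (R=7.0000) → pose (0.1731, -1.3571, 1.7076)
step 2: θ'=-0.1674 (R=-0.3333) → pose (0.5589, -0.9830, -0.1674)
step 3: θ'=-0.6674 (R=5.0000) → pose (-1.7027, 0.0200, -0.6674)
step 4: θ'=0.3326 (R=0.5000) → pose (-1.2300, -0.0599, 0.3326)
step 5: θ'=-0.9174 (R=1.5000) → pose (-2.9108, 0.4460, -0.9174)
step 6: θ'=-0.9174 (straight) → pose (-1.3151, -1.6383, -0.9174)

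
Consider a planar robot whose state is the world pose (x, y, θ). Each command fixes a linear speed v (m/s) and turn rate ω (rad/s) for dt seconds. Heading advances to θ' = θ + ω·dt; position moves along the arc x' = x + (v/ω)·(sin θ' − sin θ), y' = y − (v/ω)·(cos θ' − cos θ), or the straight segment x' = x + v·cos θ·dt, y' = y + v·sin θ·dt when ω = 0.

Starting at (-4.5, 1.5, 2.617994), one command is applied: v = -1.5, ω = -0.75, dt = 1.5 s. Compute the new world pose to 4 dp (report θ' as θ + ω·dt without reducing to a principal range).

(-3.5060, -0.3875, 1.4930)

θ' = 2.6180 + -0.75·1.5 = 1.4930
R = v/ω = -1.5/-0.75 = 2.0000
x' = -4.5 + 2.0000·(sin 1.4930 − sin 2.6180) = -3.5060
y' = 1.5 − 2.0000·(cos 1.4930 − cos 2.6180) = -0.3875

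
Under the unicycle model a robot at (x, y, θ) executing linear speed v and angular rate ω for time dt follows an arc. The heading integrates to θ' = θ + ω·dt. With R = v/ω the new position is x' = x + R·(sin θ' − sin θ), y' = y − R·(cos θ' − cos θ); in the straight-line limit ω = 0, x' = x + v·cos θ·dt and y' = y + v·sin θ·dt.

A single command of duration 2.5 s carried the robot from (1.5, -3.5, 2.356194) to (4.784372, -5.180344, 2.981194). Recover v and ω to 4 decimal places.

Δθ = 2.981194 − 2.356194 = 0.625000
ω = Δθ/dt = 0.625000/2.5 = 0.2500
R = Δx/(sin θ' − sin θ) = -6.0000
v = R·ω = -6.0000·0.2500 = -1.5000

v = -1.5000, ω = 0.2500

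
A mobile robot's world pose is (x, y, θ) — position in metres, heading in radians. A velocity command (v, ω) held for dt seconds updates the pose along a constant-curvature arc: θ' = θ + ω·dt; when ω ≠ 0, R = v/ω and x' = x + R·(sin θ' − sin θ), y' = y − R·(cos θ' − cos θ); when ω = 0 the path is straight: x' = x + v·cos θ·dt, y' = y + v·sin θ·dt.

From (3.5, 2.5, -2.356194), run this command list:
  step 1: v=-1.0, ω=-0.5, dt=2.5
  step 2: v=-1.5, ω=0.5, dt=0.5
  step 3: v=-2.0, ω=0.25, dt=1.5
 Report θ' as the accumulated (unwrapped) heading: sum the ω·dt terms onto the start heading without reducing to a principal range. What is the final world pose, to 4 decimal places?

(9.4970, 2.5438, -2.9812)

step 1: θ'=-3.6062 (R=2.0000) → pose (5.8103, 2.8738, -3.6062)
step 2: θ'=-3.3562 (R=-3.0000) → pose (6.5157, 2.6246, -3.3562)
step 3: θ'=-2.9812 (R=-8.0000) → pose (9.4970, 2.5438, -2.9812)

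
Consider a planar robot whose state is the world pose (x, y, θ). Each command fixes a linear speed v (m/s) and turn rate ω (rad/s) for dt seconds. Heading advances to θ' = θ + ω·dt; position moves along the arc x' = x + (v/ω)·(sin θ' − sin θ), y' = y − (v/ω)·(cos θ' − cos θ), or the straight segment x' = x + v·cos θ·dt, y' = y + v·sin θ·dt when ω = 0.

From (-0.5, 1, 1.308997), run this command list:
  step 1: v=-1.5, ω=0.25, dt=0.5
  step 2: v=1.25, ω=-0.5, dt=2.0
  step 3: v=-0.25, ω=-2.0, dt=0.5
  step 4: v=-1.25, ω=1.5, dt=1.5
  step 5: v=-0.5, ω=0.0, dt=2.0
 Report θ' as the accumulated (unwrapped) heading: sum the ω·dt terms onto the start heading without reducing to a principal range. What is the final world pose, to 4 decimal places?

step 1: θ'=1.4340 (R=-6.0000) → pose (-0.6484, 0.2653, 1.4340)
step 2: θ'=0.4340 (R=-2.5000) → pose (0.7770, 2.1926, 0.4340)
step 3: θ'=-0.5660 (R=0.1250) → pose (0.6574, 2.2005, -0.5660)
step 4: θ'=1.6840 (R=-0.8333) → pose (-0.6175, 1.4030, 1.6840)
step 5: θ'=1.6840 (straight) → pose (-0.5045, 0.4094, 1.6840)

(-0.5045, 0.4094, 1.6840)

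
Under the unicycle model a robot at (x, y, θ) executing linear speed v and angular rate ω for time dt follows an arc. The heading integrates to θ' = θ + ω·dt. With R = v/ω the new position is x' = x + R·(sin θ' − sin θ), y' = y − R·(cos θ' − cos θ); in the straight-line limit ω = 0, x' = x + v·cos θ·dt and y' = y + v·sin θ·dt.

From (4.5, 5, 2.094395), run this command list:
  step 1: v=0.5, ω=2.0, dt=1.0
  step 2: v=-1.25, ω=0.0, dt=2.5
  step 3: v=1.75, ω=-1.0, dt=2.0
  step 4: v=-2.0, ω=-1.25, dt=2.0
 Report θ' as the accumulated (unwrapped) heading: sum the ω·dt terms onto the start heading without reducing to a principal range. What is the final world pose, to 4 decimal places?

step 1: θ'=4.0944 (R=0.2500) → pose (4.0797, 5.0199, 4.0944)
step 2: θ'=4.0944 (straight) → pose (5.8904, 7.5669, 4.0944)
step 3: θ'=2.0944 (R=-1.7500) → pose (2.9485, 7.7058, 2.0944)
step 4: θ'=-0.4056 (R=1.6000) → pose (0.9315, 5.4356, -0.4056)

(0.9315, 5.4356, -0.4056)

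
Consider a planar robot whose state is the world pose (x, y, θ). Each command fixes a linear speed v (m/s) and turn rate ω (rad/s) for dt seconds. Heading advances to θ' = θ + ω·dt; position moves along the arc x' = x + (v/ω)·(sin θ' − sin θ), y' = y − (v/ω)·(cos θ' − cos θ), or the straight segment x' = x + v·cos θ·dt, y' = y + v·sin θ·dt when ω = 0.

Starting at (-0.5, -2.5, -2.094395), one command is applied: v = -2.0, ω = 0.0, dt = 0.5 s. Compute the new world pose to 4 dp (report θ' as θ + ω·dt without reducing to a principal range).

(0.0000, -1.6340, -2.0944)

θ' = -2.0944 + 0.0·0.5 = -2.0944
ω = 0 → straight: x' = -0.5 + -2.0·cos(-2.0944)·0.5 = 0.0000
y' = -2.5 + -2.0·sin(-2.0944)·0.5 = -1.6340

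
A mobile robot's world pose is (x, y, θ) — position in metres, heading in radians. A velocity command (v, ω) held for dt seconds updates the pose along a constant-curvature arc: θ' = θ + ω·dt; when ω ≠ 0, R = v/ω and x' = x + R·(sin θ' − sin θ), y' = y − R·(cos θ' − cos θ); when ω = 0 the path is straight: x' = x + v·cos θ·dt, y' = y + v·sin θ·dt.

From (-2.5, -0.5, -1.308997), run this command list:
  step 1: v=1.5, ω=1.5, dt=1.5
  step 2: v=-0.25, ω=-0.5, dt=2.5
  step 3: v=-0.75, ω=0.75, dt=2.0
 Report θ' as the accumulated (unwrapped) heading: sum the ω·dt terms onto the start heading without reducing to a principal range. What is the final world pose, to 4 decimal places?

(-2.5149, -1.5939, 1.1910)

step 1: θ'=0.9410 (R=1.0000) → pose (-0.7259, -0.8302, 0.9410)
step 2: θ'=-0.3090 (R=0.5000) → pose (-1.2821, -1.0120, -0.3090)
step 3: θ'=1.1910 (R=-1.0000) → pose (-2.5149, -1.5939, 1.1910)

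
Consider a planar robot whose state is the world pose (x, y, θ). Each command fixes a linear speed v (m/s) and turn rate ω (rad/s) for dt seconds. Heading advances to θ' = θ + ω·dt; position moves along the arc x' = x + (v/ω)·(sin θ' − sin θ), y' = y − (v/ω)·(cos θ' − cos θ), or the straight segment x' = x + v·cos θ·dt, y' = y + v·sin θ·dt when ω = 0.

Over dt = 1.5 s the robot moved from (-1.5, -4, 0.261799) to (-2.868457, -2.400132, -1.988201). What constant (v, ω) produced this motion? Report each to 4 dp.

v = -1.7500, ω = -1.5000

Δθ = -1.988201 − 0.261799 = -2.250000
ω = Δθ/dt = -2.250000/1.5 = -1.5000
R = −Δy/(cos θ' − cos θ) = 1.1667
v = R·ω = 1.1667·-1.5000 = -1.7500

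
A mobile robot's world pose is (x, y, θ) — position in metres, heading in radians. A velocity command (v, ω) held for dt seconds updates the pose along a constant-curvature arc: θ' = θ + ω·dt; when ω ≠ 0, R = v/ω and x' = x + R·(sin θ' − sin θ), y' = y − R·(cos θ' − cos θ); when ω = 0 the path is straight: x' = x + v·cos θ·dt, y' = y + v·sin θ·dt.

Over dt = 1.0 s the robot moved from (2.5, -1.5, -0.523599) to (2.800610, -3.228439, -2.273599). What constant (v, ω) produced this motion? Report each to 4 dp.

v = 2.0000, ω = -1.7500

Δθ = -2.273599 − -0.523599 = -1.750000
ω = Δθ/dt = -1.750000/1.0 = -1.7500
R = −Δy/(cos θ' − cos θ) = -1.1429
v = R·ω = -1.1429·-1.7500 = 2.0000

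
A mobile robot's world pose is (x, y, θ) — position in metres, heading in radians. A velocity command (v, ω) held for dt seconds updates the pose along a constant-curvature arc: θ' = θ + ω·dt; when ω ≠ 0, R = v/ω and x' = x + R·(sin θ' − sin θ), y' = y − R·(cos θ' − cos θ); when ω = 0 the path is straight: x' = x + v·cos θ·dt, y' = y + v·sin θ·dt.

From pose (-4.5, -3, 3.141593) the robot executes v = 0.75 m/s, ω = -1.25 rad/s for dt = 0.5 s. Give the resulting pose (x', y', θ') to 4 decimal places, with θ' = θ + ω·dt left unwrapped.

θ' = 3.1416 + -1.25·0.5 = 2.5166
R = v/ω = 0.75/-1.25 = -0.6000
x' = -4.5 + -0.6000·(sin 2.5166 − sin 3.1416) = -4.8511
y' = -3 − -0.6000·(cos 2.5166 − cos 3.1416) = -2.8866

(-4.8511, -2.8866, 2.5166)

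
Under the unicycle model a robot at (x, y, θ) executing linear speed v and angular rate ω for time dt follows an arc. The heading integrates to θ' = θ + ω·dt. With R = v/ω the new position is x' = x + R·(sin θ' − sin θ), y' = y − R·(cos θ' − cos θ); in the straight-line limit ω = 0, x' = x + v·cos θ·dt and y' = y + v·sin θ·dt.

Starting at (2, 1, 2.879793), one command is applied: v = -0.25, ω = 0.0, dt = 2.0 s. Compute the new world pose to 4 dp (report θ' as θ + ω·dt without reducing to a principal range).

(2.4830, 0.8706, 2.8798)

θ' = 2.8798 + 0.0·2.0 = 2.8798
ω = 0 → straight: x' = 2 + -0.25·cos(2.8798)·2.0 = 2.4830
y' = 1 + -0.25·sin(2.8798)·2.0 = 0.8706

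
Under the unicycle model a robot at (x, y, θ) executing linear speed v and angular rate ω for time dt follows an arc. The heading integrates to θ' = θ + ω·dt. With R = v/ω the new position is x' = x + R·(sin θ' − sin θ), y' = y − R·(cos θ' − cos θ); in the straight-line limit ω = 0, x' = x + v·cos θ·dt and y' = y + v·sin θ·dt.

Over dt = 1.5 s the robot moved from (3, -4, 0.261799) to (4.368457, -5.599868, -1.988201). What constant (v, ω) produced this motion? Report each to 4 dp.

Δθ = -1.988201 − 0.261799 = -2.250000
ω = Δθ/dt = -2.250000/1.5 = -1.5000
R = −Δy/(cos θ' − cos θ) = -1.1667
v = R·ω = -1.1667·-1.5000 = 1.7500

v = 1.7500, ω = -1.5000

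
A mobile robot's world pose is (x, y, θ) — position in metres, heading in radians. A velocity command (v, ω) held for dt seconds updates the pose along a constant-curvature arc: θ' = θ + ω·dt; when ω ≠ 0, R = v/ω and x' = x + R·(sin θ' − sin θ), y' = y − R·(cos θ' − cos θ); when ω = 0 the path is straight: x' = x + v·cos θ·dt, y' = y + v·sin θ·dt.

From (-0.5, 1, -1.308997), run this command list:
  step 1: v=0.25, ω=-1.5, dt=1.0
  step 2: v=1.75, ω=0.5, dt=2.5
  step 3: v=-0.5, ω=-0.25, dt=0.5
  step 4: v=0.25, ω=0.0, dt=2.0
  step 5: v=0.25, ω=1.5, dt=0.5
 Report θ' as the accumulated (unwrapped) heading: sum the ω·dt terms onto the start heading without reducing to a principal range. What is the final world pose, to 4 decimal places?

step 1: θ'=-2.8090 (R=-0.1667) → pose (-0.6066, 0.7993, -2.8090)
step 2: θ'=-1.5590 (R=3.5000) → pose (-2.9636, -2.5502, -1.5590)
step 3: θ'=-1.6840 (R=2.0000) → pose (-2.9509, -2.3006, -1.6840)
step 4: θ'=-1.6840 (straight) → pose (-3.0074, -2.7974, -1.6840)
step 5: θ'=-0.9340 (R=0.1667) → pose (-2.9758, -2.9154, -0.9340)

(-2.9758, -2.9154, -0.9340)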